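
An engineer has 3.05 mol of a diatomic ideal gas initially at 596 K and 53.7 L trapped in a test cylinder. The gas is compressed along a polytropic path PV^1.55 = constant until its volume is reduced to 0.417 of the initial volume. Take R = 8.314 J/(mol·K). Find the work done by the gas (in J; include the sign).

-17000 J

P₁ = nRT₁/V₁ = 3.05×8.314×596/53.7 = 281 kPa.
Polytropic n=1.55: T₂ = T₁(V₁/V₂)^(n−1) = 596×(2.40)^0.55 = 964 K; P₂ = P₁(V₁/V₂)^n = 1090 kPa.
W = (P₁V₁−P₂V₂)/(n−1) = (281×53.7−1090×22.4)/0.55 = -17000 J.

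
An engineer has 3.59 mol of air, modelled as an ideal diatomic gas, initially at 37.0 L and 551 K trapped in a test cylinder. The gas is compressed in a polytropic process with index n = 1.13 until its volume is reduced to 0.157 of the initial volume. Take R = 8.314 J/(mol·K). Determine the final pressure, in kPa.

3600 kPa

P₁ = nRT₁/V₁ = 3.59×8.314×551/37.0 = 444 kPa.
Polytropic n=1.13: T₂ = T₁(V₁/V₂)^(n−1) = 551×(6.37)^0.13 = 701 K; P₂ = P₁(V₁/V₂)^n = 3600 kPa.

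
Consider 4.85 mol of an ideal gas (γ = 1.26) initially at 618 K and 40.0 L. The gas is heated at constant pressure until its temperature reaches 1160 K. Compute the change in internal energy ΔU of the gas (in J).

84100 J

P₁ = nRT₁/V₁ = 4.85×8.314×618/40.0 = 623 kPa.
Isobaric: P stays 623 kPa; V/T = const ⇒ T₂ = 1160 K, V₂ = 75.1 L.
For an ideal gas ΔU = nCvΔT with Cv = R/(γ−1) = 32.0 J/(mol·K).
ΔU = 4.85×32.0×(1160−618) = 84100 J.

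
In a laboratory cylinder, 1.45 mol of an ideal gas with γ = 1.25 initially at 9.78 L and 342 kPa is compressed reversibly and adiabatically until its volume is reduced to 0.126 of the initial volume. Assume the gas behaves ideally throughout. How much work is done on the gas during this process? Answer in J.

9080 J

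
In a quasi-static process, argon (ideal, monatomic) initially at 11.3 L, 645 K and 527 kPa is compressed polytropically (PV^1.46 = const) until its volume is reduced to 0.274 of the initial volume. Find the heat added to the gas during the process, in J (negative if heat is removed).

n = P₁V₁/(RT₁) = 527×11.3/(8.314×645) = 1.11 mol.
Polytropic n=1.46: T₂ = T₁(V₁/V₂)^(n−1) = 645×(3.65)^0.46 = 1170 K; P₂ = P₁(V₁/V₂)^n = 3490 kPa.
W = (P₁V₁−P₂V₂)/(n−1) = (527×11.3−3490×3.10)/0.46 = -10500 J.
ΔU = nCvΔT = 1.11×12.5×(1170−645) = 7270 J.
Q = ΔU + W = -3270 J.

-3270 J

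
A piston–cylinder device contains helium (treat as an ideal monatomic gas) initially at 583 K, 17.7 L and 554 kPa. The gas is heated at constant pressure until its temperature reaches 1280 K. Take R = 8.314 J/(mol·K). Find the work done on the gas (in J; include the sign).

n = P₁V₁/(RT₁) = 554×17.7/(8.314×583) = 2.02 mol.
Isobaric: P stays 554 kPa; V/T = const ⇒ T₂ = 1280 K, V₂ = 38.9 L.
W = PΔV = 554×(38.9−17.7) kPa·L = 11700 J.
Work done on the gas = −W_by = -11700 J.

-11700 J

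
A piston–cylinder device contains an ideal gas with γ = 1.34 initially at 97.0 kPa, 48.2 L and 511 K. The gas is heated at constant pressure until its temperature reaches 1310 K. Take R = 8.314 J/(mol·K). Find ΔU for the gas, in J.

21500 J

n = P₁V₁/(RT₁) = 97.0×48.2/(8.314×511) = 1.10 mol.
Isobaric: P stays 97.0 kPa; V/T = const ⇒ T₂ = 1310 K, V₂ = 124 L.
For an ideal gas ΔU = nCvΔT with Cv = R/(γ−1) = 24.5 J/(mol·K).
ΔU = 1.10×24.5×(1310−511) = 21500 J.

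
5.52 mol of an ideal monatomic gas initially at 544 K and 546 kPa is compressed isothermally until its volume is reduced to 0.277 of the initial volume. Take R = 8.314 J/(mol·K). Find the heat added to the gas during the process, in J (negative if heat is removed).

V₁ = nRT₁/P₁ = 5.52×8.314×544/546 = 45.7 L.
Isothermal: T stays 544 K; PV = const ⇒ V₂ = 12.7 L, P₂ = 1970 kPa.
ΔU = 0 (ideal gas, T constant).
W = nRT ln(V₂/V₁) = 5.52×8.314×544×ln(0.277) = -32000 J.
Q = ΔU + W = -32000 J.

-32000 J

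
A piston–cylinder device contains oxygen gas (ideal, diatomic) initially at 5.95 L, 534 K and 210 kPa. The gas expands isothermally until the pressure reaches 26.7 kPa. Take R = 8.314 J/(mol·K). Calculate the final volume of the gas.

Isothermal: T stays 534 K; PV = const ⇒ V₂ = 46.8 L, P₂ = 26.7 kPa.

46.8 L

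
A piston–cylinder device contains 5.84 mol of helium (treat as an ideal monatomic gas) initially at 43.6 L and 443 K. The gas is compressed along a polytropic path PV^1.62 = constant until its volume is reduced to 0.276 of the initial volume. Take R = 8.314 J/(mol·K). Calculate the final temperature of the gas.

984 K

P₁ = nRT₁/V₁ = 5.84×8.314×443/43.6 = 493 kPa.
Polytropic n=1.62: T₂ = T₁(V₁/V₂)^(n−1) = 443×(3.62)^0.62 = 984 K; P₂ = P₁(V₁/V₂)^n = 3970 kPa.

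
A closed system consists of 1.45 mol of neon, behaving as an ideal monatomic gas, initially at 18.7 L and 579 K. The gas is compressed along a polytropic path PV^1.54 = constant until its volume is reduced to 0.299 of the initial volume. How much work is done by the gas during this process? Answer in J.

-11900 J

P₁ = nRT₁/V₁ = 1.45×8.314×579/18.7 = 373 kPa.
Polytropic n=1.54: T₂ = T₁(V₁/V₂)^(n−1) = 579×(3.34)^0.54 = 1110 K; P₂ = P₁(V₁/V₂)^n = 2400 kPa.
W = (P₁V₁−P₂V₂)/(n−1) = (373×18.7−2400×5.59)/0.54 = -11900 J.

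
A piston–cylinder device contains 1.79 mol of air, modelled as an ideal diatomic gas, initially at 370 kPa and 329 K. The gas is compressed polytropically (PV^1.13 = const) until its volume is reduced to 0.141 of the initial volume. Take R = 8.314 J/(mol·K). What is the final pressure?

3390 kPa

V₁ = nRT₁/P₁ = 1.79×8.314×329/370 = 13.2 L.
Polytropic n=1.13: T₂ = T₁(V₁/V₂)^(n−1) = 329×(7.09)^0.13 = 424 K; P₂ = P₁(V₁/V₂)^n = 3390 kPa.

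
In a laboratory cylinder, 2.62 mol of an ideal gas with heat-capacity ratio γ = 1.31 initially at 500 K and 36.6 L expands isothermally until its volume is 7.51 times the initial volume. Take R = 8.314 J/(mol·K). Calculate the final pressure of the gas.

39.6 kPa

P₁ = nRT₁/V₁ = 2.62×8.314×500/36.6 = 298 kPa.
Isothermal: T stays 500 K; PV = const ⇒ V₂ = 275 L, P₂ = 39.6 kPa.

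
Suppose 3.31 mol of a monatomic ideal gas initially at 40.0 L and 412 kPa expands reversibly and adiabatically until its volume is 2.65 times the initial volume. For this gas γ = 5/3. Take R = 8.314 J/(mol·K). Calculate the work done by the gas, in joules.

11800 J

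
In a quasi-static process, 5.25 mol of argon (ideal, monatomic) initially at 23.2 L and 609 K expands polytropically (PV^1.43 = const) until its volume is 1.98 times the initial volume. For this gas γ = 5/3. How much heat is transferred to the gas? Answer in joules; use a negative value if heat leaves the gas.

5590 J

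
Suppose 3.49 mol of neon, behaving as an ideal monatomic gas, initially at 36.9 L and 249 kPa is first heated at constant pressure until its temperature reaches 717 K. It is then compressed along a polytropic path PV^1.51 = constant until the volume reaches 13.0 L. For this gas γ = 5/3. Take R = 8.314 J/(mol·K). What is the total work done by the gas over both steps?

-52900 J

T₁ = P₁V₁/(nR) = 249×36.9/(3.49×8.314) = 317 K.
Step 1 — Isobaric: P stays 249 kPa; V/T = const ⇒ T₂ = 717 K, V₂ = 83.6 L.
W = PΔV = 249×(83.6−36.9) kPa·L = 11600 J.
ΔU = nCvΔT = 3.49×12.5×(717−317) = 17400 J.
Q = ΔU + W = nCpΔT = 29000 J.
State after step 1: P = 249 kPa, V = 83.6 L, T = 717 K.
Step 2 — Polytropic n=1.51: T₂ = T₁(V₁/V₂)^(n−1) = 717×(6.43)^0.51 = 1850 K; P₂ = P₁(V₁/V₂)^n = 4130 kPa.
W = (P₁V₁−P₂V₂)/(n−1) = (249×83.6−4130×13.0)/0.51 = -64600 J.
ΔU = nCvΔT = 3.49×12.5×(1850−717) = 49400 J.
Q = ΔU + W = -15200 J.
Net over both steps: W = -52900 J, Q = 13900 J, ΔU = 66800 J.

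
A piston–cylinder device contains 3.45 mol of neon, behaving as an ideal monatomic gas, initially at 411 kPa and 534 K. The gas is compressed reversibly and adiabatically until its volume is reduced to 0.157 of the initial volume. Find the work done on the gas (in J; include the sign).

V₁ = nRT₁/P₁ = 3.45×8.314×534/411 = 37.3 L.
Adiabatic: TV^(γ−1) = const ⇒ T₂ = 534×(6.37)^0.667 = 1830 K; PV^γ = const ⇒ P₂ = 9000 kPa.
ΔU = nCvΔT = 3.45×12.5×(1830−534) = 56000 J.
Q = 0 for an adiabatic process, so W = −ΔU = -56000 J.
Work done on the gas = −W_by = 56000 J.

56000 J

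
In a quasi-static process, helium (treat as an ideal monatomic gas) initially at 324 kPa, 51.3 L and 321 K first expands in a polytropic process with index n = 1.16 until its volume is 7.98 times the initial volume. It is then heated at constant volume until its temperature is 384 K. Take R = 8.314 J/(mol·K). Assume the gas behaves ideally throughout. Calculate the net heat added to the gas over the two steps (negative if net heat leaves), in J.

34300 J

n = P₁V₁/(RT₁) = 324×51.3/(8.314×321) = 6.23 mol.
Step 1 — Polytropic n=1.16: T₂ = T₁(V₁/V₂)^(n−1) = 321×(0.125)^0.16 = 230 K; P₂ = P₁(V₁/V₂)^n = 29.1 kPa.
W = (P₁V₁−P₂V₂)/(n−1) = (324×51.3−29.1×409)/0.16 = 29400 J.
ΔU = nCvΔT = 6.23×12.5×(230−321) = -7050 J.
Q = ΔU + W = 22300 J.
State after step 1: P = 29.1 kPa, V = 409 L, T = 230 K.
Step 2 — Isochoric: V stays 409 L; P/T = const ⇒ T₂ = 384 K, P₂ = 48.6 kPa.
W = 0 (no volume change).
ΔU = nCvΔT = 6.23×12.5×(384−230) = 11900 J.
Q = ΔU = 11900 J.
Net over both steps: W = 29400 J, Q = 34300 J, ΔU = 4890 J.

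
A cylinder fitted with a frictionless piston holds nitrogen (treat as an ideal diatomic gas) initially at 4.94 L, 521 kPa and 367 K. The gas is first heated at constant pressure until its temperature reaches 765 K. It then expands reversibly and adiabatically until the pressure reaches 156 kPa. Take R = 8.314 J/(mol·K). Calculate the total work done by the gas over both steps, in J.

6700 J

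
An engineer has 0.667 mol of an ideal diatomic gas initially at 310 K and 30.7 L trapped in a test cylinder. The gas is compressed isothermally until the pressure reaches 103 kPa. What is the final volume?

P₁ = nRT₁/V₁ = 0.667×8.314×310/30.7 = 56.0 kPa.
Isothermal: T stays 310 K; PV = const ⇒ V₂ = 16.7 L, P₂ = 103 kPa.

16.7 L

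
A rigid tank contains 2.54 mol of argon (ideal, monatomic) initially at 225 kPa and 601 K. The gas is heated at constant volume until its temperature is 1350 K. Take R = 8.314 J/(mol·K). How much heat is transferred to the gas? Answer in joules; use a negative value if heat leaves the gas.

23700 J

V₁ = nRT₁/P₁ = 2.54×8.314×601/225 = 56.4 L.
Isochoric: V stays 56.4 L; P/T = const ⇒ T₂ = 1350 K, P₂ = 505 kPa.
W = 0 (no volume change).
ΔU = nCvΔT = 2.54×12.5×(1350−601) = 23700 J.
Q = ΔU = 23700 J.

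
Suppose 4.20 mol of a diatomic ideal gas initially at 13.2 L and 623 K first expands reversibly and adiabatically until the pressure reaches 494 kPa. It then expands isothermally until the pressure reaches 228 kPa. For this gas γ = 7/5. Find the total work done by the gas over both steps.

27800 J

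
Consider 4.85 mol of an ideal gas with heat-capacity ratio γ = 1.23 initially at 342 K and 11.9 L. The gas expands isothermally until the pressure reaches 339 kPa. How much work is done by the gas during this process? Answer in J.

P₁ = nRT₁/V₁ = 4.85×8.314×342/11.9 = 1160 kPa.
Isothermal: T stays 342 K; PV = const ⇒ V₂ = 40.7 L, P₂ = 339 kPa.
W = nRT ln(V₂/V₁) = 4.85×8.314×342×ln(3.42) = 17000 J.

17000 J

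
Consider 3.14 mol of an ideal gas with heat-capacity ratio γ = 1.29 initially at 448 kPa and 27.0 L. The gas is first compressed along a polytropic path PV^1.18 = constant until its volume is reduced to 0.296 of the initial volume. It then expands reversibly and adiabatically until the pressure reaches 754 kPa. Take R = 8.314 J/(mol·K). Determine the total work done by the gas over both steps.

-6800 J

T₁ = P₁V₁/(nR) = 448×27.0/(3.14×8.314) = 463 K.
Step 1 — Polytropic n=1.18: T₂ = T₁(V₁/V₂)^(n−1) = 463×(3.38)^0.18 = 577 K; P₂ = P₁(V₁/V₂)^n = 1880 kPa.
W = (P₁V₁−P₂V₂)/(n−1) = (448×27.0−1880×7.99)/0.18 = -16500 J.
ΔU = nCvΔT = 3.14×28.7×(577−463) = 10200 J.
Q = ΔU + W = -6240 J.
State after step 1: P = 1880 kPa, V = 7.99 L, T = 577 K.
Step 2 — Adiabatic: T₂/T₁ = (P₂/P₁)^((γ−1)/γ) ⇒ T₂ = 577×(0.400)^0.225 = 470 K; V₂ = 16.3 L.
ΔU = nCvΔT = 3.14×28.7×(470−577) = -9660 J.
Q = 0 for an adiabatic process, so W = −ΔU = 9660 J.
Net over both steps: W = -6800 J, Q = -6240 J, ΔU = 555 J.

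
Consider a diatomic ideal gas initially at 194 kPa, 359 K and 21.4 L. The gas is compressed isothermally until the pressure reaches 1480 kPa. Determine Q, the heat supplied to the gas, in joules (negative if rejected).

-8440 J

n = P₁V₁/(RT₁) = 194×21.4/(8.314×359) = 1.39 mol.
Isothermal: T stays 359 K; PV = const ⇒ V₂ = 2.81 L, P₂ = 1480 kPa.
ΔU = 0 (ideal gas, T constant).
W = nRT ln(V₂/V₁) = 1.39×8.314×359×ln(0.131) = -8440 J.
Q = ΔU + W = -8440 J.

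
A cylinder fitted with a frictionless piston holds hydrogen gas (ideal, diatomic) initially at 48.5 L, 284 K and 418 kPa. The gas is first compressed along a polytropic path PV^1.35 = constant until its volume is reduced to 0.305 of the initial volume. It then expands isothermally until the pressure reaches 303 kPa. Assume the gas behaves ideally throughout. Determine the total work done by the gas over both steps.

n = P₁V₁/(RT₁) = 418×48.5/(8.314×284) = 8.59 mol.
Step 1 — Polytropic n=1.35: T₂ = T₁(V₁/V₂)^(n−1) = 284×(3.28)^0.35 = 430 K; P₂ = P₁(V₁/V₂)^n = 2080 kPa.
W = (P₁V₁−P₂V₂)/(n−1) = (418×48.5−2080×14.8)/0.35 = -29800 J.
ΔU = nCvΔT = 8.59×20.8×(430−284) = 26100 J.
Q = ΔU + W = -3730 J.
State after step 1: P = 2080 kPa, V = 14.8 L, T = 430 K.
Step 2 — Isothermal: T stays 430 K; PV = const ⇒ V₂ = 101 L, P₂ = 303 kPa.
ΔU = 0 (ideal gas, T constant).
W = nRT ln(V₂/V₁) = 8.59×8.314×430×ln(6.85) = 59100 J.
Q = ΔU + W = 59100 J.
Net over both steps: W = 29300 J, Q = 55400 J, ΔU = 26100 J.

29300 J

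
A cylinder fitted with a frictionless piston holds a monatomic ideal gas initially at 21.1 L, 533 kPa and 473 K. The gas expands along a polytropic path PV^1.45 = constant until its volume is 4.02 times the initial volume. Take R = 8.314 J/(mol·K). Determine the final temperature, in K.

Polytropic n=1.45: T₂ = T₁(V₁/V₂)^(n−1) = 473×(0.249)^0.45 = 253 K; P₂ = P₁(V₁/V₂)^n = 70.9 kPa.

253 K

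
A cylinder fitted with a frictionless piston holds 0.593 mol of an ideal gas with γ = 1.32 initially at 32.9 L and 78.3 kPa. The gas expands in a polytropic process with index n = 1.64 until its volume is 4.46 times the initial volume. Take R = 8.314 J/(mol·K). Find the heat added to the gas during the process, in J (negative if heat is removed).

T₁ = P₁V₁/(nR) = 78.3×32.9/(0.593×8.314) = 523 K.
Polytropic n=1.64: T₂ = T₁(V₁/V₂)^(n−1) = 523×(0.224)^0.64 = 201 K; P₂ = P₁(V₁/V₂)^n = 6.74 kPa.
W = (P₁V₁−P₂V₂)/(n−1) = (78.3×32.9−6.74×147)/0.64 = 2480 J.
ΔU = nCvΔT = 0.593×26.0×(201−523) = -4960 J.
Q = ΔU + W = -2480 J.

-2480 J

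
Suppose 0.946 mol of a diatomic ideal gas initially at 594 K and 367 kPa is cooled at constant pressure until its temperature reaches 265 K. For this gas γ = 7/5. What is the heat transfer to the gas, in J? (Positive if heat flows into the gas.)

-9060 J

V₁ = nRT₁/P₁ = 0.946×8.314×594/367 = 12.7 L.
Isobaric: P stays 367 kPa; V/T = const ⇒ T₂ = 265 K, V₂ = 5.68 L.
W = PΔV = 367×(5.68−12.7) kPa·L = -2590 J.
ΔU = nCvΔT = 0.946×20.8×(265−594) = -6470 J.
Q = ΔU + W = nCpΔT = -9060 J.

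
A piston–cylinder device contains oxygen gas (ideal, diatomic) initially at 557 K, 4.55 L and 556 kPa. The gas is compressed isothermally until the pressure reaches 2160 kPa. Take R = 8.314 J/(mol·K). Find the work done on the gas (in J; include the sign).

3430 J

n = P₁V₁/(RT₁) = 556×4.55/(8.314×557) = 0.546 mol.
Isothermal: T stays 557 K; PV = const ⇒ V₂ = 1.17 L, P₂ = 2160 kPa.
W = nRT ln(V₂/V₁) = 0.546×8.314×557×ln(0.257) = -3430 J.
Work done on the gas = −W_by = 3430 J.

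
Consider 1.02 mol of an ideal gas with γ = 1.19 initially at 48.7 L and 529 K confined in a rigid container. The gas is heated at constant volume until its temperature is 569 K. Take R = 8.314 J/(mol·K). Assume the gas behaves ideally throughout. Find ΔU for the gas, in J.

P₁ = nRT₁/V₁ = 1.02×8.314×529/48.7 = 92.1 kPa.
Isochoric: V stays 48.7 L; P/T = const ⇒ T₂ = 569 K, P₂ = 99.1 kPa.
For an ideal gas ΔU = nCvΔT with Cv = R/(γ−1) = 43.8 J/(mol·K).
ΔU = 1.02×43.8×(569−529) = 1790 J.

1790 J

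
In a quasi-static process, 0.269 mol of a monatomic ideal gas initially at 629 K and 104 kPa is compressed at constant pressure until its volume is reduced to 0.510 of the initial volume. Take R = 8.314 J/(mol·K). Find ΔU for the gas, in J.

-1030 J

V₁ = nRT₁/P₁ = 0.269×8.314×629/104 = 13.5 L.
Isobaric: P stays 104 kPa; V/T = const ⇒ T₂ = 321 K, V₂ = 6.90 L.
For an ideal gas ΔU = nCvΔT with Cv = (3/2)R = 12.5 J/(mol·K).
ΔU = 0.269×12.5×(321−629) = -1030 J.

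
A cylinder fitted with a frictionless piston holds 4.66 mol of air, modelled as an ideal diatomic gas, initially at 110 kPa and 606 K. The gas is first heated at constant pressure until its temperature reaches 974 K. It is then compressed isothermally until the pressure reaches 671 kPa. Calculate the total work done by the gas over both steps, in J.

-54000 J

V₁ = nRT₁/P₁ = 4.66×8.314×606/110 = 213 L.
Step 1 — Isobaric: P stays 110 kPa; V/T = const ⇒ T₂ = 974 K, V₂ = 343 L.
W = PΔV = 110×(343−213) kPa·L = 14300 J.
ΔU = nCvΔT = 4.66×20.8×(974−606) = 35600 J.
Q = ΔU + W = nCpΔT = 49900 J.
State after step 1: P = 110 kPa, V = 343 L, T = 974 K.
Step 2 — Isothermal: T stays 974 K; PV = const ⇒ V₂ = 56.2 L, P₂ = 671 kPa.
ΔU = 0 (ideal gas, T constant).
W = nRT ln(V₂/V₁) = 4.66×8.314×974×ln(0.164) = -68200 J.
Q = ΔU + W = -68200 J.
Net over both steps: W = -54000 J, Q = -18300 J, ΔU = 35600 J.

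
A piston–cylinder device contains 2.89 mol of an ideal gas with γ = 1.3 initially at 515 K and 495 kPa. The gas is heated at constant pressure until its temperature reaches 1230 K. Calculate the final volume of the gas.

59.7 L

V₁ = nRT₁/P₁ = 2.89×8.314×515/495 = 25.0 L.
Isobaric: P stays 495 kPa; V/T = const ⇒ T₂ = 1230 K, V₂ = 59.7 L.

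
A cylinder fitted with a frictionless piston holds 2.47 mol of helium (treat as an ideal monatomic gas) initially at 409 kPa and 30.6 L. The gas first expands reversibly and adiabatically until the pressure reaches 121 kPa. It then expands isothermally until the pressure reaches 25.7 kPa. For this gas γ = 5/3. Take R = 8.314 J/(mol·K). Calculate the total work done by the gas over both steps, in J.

19200 J

T₁ = P₁V₁/(nR) = 409×30.6/(2.47×8.314) = 609 K.
Step 1 — Adiabatic: T₂/T₁ = (P₂/P₁)^((γ−1)/γ) ⇒ T₂ = 609×(0.296)^0.400 = 374 K; V₂ = 63.5 L.
ΔU = nCvΔT = 2.47×12.5×(374−609) = -7240 J.
Q = 0 for an adiabatic process, so W = −ΔU = 7240 J.
State after step 1: P = 121 kPa, V = 63.5 L, T = 374 K.
Step 2 — Isothermal: T stays 374 K; PV = const ⇒ V₂ = 299 L, P₂ = 25.7 kPa.
ΔU = 0 (ideal gas, T constant).
W = nRT ln(V₂/V₁) = 2.47×8.314×374×ln(4.71) = 11900 J.
Q = ΔU + W = 11900 J.
Net over both steps: W = 19200 J, Q = 11900 J, ΔU = -7240 J.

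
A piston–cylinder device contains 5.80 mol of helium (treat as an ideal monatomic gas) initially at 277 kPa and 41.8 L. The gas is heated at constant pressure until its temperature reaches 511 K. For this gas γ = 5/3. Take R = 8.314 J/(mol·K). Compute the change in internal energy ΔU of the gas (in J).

19600 J

T₁ = P₁V₁/(nR) = 277×41.8/(5.80×8.314) = 240 K.
Isobaric: P stays 277 kPa; V/T = const ⇒ T₂ = 511 K, V₂ = 89.0 L.
For an ideal gas ΔU = nCvΔT with Cv = (3/2)R = 12.5 J/(mol·K).
ΔU = 5.80×12.5×(511−240) = 19600 J.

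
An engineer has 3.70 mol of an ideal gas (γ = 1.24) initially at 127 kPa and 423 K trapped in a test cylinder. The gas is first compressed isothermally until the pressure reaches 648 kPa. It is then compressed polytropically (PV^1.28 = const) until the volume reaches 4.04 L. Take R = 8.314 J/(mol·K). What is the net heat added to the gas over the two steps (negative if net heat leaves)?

V₁ = nRT₁/P₁ = 3.70×8.314×423/127 = 102 L.
Step 1 — Isothermal: T stays 423 K; PV = const ⇒ V₂ = 20.1 L, P₂ = 648 kPa.
ΔU = 0 (ideal gas, T constant).
W = nRT ln(V₂/V₁) = 3.70×8.314×423×ln(0.196) = -21200 J.
Q = ΔU + W = -21200 J.
State after step 1: P = 648 kPa, V = 20.1 L, T = 423 K.
Step 2 — Polytropic n=1.28: T₂ = T₁(V₁/V₂)^(n−1) = 423×(4.97)^0.28 = 663 K; P₂ = P₁(V₁/V₂)^n = 5050 kPa.
W = (P₁V₁−P₂V₂)/(n−1) = (648×20.1−5050×4.04)/0.28 = -26300 J.
ΔU = nCvΔT = 3.70×34.6×(663−423) = 30700 J.
Q = ΔU + W = 4390 J.
Net over both steps: W = -47500 J, Q = -16800 J, ΔU = 30700 J.

-16800 J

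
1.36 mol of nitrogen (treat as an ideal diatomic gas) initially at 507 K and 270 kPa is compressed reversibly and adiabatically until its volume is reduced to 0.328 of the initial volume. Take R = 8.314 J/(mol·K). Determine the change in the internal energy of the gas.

V₁ = nRT₁/P₁ = 1.36×8.314×507/270 = 21.2 L.
Adiabatic: TV^(γ−1) = const ⇒ T₂ = 507×(3.05)^0.400 = 792 K; PV^γ = const ⇒ P₂ = 1290 kPa.
For an ideal gas ΔU = nCvΔT with Cv = (5/2)R = 20.8 J/(mol·K).
ΔU = 1.36×20.8×(792−507) = 8050 J.

8050 J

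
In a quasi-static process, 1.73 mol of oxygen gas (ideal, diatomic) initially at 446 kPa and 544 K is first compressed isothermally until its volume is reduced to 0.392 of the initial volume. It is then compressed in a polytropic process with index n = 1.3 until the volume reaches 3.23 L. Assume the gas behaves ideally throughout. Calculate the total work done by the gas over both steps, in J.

-14000 J

V₁ = nRT₁/P₁ = 1.73×8.314×544/446 = 17.5 L.
Step 1 — Isothermal: T stays 544 K; PV = const ⇒ V₂ = 6.88 L, P₂ = 1140 kPa.
ΔU = 0 (ideal gas, T constant).
W = nRT ln(V₂/V₁) = 1.73×8.314×544×ln(0.392) = -7330 J.
Q = ΔU + W = -7330 J.
State after step 1: P = 1140 kPa, V = 6.88 L, T = 544 K.
Step 2 — Polytropic n=1.3: T₂ = T₁(V₁/V₂)^(n−1) = 544×(2.13)^0.30 = 682 K; P₂ = P₁(V₁/V₂)^n = 3040 kPa.
W = (P₁V₁−P₂V₂)/(n−1) = (1140×6.88−3040×3.23)/0.30 = -6640 J.
ΔU = nCvΔT = 1.73×20.8×(682−544) = 4980 J.
Q = ΔU + W = -1660 J.
Net over both steps: W = -14000 J, Q = -8990 J, ΔU = 4980 J.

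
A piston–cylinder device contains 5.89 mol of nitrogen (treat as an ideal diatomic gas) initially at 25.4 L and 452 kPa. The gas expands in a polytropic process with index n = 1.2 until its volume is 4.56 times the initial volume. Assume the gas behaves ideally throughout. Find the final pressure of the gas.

73.2 kPa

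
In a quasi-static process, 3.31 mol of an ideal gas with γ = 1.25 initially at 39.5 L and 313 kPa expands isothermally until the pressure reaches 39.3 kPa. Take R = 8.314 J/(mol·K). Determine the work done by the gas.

25700 J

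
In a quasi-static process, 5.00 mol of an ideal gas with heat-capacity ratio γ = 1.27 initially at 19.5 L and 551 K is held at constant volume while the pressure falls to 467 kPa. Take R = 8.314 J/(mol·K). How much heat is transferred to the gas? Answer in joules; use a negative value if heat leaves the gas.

P₁ = nRT₁/V₁ = 5.00×8.314×551/19.5 = 1170 kPa.
Isochoric: V stays 19.5 L; P/T = const ⇒ T₂ = 219 K, P₂ = 467 kPa.
W = 0 (no volume change).
ΔU = nCvΔT = 5.00×30.8×(219−551) = -51100 J.
Q = ΔU = -51100 J.

-51100 J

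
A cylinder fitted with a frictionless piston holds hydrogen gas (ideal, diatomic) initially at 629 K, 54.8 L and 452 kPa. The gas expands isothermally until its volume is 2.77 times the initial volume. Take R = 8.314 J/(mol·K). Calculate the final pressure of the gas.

163 kPa

Isothermal: T stays 629 K; PV = const ⇒ V₂ = 152 L, P₂ = 163 kPa.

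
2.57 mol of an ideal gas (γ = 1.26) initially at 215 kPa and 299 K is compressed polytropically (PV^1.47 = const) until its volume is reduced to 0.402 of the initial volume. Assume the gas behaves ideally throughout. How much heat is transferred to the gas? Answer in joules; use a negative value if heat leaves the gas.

5870 J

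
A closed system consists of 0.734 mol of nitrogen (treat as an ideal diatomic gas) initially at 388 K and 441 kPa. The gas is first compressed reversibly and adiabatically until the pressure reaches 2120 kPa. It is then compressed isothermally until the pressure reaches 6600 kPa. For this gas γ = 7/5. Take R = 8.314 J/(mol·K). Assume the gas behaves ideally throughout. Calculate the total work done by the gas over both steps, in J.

V₁ = nRT₁/P₁ = 0.734×8.314×388/441 = 5.37 L.
Step 1 — Adiabatic: T₂/T₁ = (P₂/P₁)^((γ−1)/γ) ⇒ T₂ = 388×(4.81)^0.286 = 608 K; V₂ = 1.75 L.
ΔU = nCvΔT = 0.734×20.8×(608−388) = 3350 J.
Q = 0 for an adiabatic process, so W = −ΔU = -3350 J.
State after step 1: P = 2120 kPa, V = 1.75 L, T = 608 K.
Step 2 — Isothermal: T stays 608 K; PV = const ⇒ V₂ = 0.562 L, P₂ = 6600 kPa.
ΔU = 0 (ideal gas, T constant).
W = nRT ln(V₂/V₁) = 0.734×8.314×608×ln(0.321) = -4210 J.
Q = ΔU + W = -4210 J.
Net over both steps: W = -7560 J, Q = -4210 J, ΔU = 3350 J.

-7560 J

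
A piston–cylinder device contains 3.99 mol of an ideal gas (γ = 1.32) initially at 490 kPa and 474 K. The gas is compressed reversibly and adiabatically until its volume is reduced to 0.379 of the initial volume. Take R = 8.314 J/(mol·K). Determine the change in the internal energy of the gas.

V₁ = nRT₁/P₁ = 3.99×8.314×474/490 = 32.1 L.
Adiabatic: TV^(γ−1) = const ⇒ T₂ = 474×(2.64)^0.320 = 647 K; PV^γ = const ⇒ P₂ = 1760 kPa.
For an ideal gas ΔU = nCvΔT with Cv = R/(γ−1) = 26.0 J/(mol·K).
ΔU = 3.99×26.0×(647−474) = 17900 J.

17900 J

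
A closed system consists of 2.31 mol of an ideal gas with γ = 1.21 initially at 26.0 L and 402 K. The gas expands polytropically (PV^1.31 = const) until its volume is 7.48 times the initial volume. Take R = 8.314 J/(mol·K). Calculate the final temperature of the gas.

P₁ = nRT₁/V₁ = 2.31×8.314×402/26.0 = 297 kPa.
Polytropic n=1.31: T₂ = T₁(V₁/V₂)^(n−1) = 402×(0.134)^0.31 = 215 K; P₂ = P₁(V₁/V₂)^n = 21.3 kPa.

215 K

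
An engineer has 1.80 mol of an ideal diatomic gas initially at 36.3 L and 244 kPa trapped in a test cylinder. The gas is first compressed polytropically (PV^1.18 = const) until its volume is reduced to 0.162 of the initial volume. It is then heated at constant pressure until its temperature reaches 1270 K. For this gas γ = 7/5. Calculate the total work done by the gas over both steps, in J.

T₁ = P₁V₁/(nR) = 244×36.3/(1.80×8.314) = 592 K.
Step 1 — Polytropic n=1.18: T₂ = T₁(V₁/V₂)^(n−1) = 592×(6.17)^0.18 = 821 K; P₂ = P₁(V₁/V₂)^n = 2090 kPa.
W = (P₁V₁−P₂V₂)/(n−1) = (244×36.3−2090×5.88)/0.18 = -19100 J.
ΔU = nCvΔT = 1.80×20.8×(821−592) = 8580 J.
Q = ΔU + W = -10500 J.
State after step 1: P = 2090 kPa, V = 5.88 L, T = 821 K.
Step 2 — Isobaric: P stays 2090 kPa; V/T = const ⇒ T₂ = 1270 K, V₂ = 9.09 L.
W = PΔV = 2090×(9.09−5.88) kPa·L = 6710 J.
ΔU = nCvΔT = 1.80×20.8×(1270−821) = 16800 J.
Q = ΔU + W = nCpΔT = 23500 J.
Net over both steps: W = -12400 J, Q = 13000 J, ΔU = 25400 J.

-12400 J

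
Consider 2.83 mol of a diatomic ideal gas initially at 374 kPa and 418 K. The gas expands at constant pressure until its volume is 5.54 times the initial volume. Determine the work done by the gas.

V₁ = nRT₁/P₁ = 2.83×8.314×418/374 = 26.3 L.
Isobaric: P stays 374 kPa; V/T = const ⇒ T₂ = 2320 K, V₂ = 146 L.
W = PΔV = 374×(146−26.3) kPa·L = 44700 J.

44700 J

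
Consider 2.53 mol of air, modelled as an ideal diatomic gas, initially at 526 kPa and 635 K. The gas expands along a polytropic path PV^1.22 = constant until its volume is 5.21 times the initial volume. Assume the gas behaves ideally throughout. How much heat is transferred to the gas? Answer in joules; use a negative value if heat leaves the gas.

V₁ = nRT₁/P₁ = 2.53×8.314×635/526 = 25.4 L.
Polytropic n=1.22: T₂ = T₁(V₁/V₂)^(n−1) = 635×(0.192)^0.22 = 442 K; P₂ = P₁(V₁/V₂)^n = 70.2 kPa.
W = (P₁V₁−P₂V₂)/(n−1) = (526×25.4−70.2×132)/0.22 = 18500 J.
ΔU = nCvΔT = 2.53×20.8×(442−635) = -10200 J.
Q = ΔU + W = 8320 J.

8320 J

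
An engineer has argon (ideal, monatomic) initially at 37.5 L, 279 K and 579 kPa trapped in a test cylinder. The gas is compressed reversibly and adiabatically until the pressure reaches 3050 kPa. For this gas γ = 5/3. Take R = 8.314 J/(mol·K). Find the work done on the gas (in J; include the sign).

30700 J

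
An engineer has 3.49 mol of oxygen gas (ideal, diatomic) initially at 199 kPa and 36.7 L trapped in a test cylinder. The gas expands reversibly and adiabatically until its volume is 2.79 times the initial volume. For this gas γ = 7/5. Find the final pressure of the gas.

47.3 kPa

T₁ = P₁V₁/(nR) = 199×36.7/(3.49×8.314) = 252 K.
Adiabatic: TV^(γ−1) = const ⇒ T₂ = 252×(0.358)^0.400 = 167 K; PV^γ = const ⇒ P₂ = 47.3 kPa.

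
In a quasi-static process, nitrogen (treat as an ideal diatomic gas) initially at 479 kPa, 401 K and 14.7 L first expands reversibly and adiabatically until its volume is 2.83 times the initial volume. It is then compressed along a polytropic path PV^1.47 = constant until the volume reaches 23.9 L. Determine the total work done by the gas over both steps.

n = P₁V₁/(RT₁) = 479×14.7/(8.314×401) = 2.11 mol.
Step 1 — Adiabatic: TV^(γ−1) = const ⇒ T₂ = 401×(0.353)^0.400 = 265 K; PV^γ = const ⇒ P₂ = 112 kPa.
ΔU = nCvΔT = 2.11×20.8×(265−401) = -5990 J.
Q = 0 for an adiabatic process, so W = −ΔU = 5990 J.
State after step 1: P = 112 kPa, V = 41.6 L, T = 265 K.
Step 2 — Polytropic n=1.47: T₂ = T₁(V₁/V₂)^(n−1) = 265×(1.74)^0.47 = 343 K; P₂ = P₁(V₁/V₂)^n = 252 kPa.
W = (P₁V₁−P₂V₂)/(n−1) = (112×41.6−252×23.9)/0.47 = -2940 J.
ΔU = nCvΔT = 2.11×20.8×(343−265) = 3460 J.
Q = ΔU + W = 515 J.
Net over both steps: W = 3050 J, Q = 515 J, ΔU = -2540 J.

3050 J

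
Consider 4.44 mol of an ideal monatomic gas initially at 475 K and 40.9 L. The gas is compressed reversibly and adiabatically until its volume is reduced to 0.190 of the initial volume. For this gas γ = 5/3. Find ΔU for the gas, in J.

P₁ = nRT₁/V₁ = 4.44×8.314×475/40.9 = 429 kPa.
Adiabatic: TV^(γ−1) = const ⇒ T₂ = 475×(5.26)^0.667 = 1440 K; PV^γ = const ⇒ P₂ = 6830 kPa.
For an ideal gas ΔU = nCvΔT with Cv = (3/2)R = 12.5 J/(mol·K).
ΔU = 4.44×12.5×(1440−475) = 53300 J.

53300 J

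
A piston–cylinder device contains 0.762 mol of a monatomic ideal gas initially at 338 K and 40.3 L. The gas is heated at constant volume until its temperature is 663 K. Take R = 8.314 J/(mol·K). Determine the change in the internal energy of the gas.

P₁ = nRT₁/V₁ = 0.762×8.314×338/40.3 = 53.1 kPa.
Isochoric: V stays 40.3 L; P/T = const ⇒ T₂ = 663 K, P₂ = 104 kPa.
For an ideal gas ΔU = nCvΔT with Cv = (3/2)R = 12.5 J/(mol·K).
ΔU = 0.762×12.5×(663−338) = 3090 J.

3090 J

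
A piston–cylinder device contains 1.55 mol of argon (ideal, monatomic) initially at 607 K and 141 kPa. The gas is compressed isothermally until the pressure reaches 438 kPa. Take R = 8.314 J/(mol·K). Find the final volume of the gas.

17.9 L

V₁ = nRT₁/P₁ = 1.55×8.314×607/141 = 55.5 L.
Isothermal: T stays 607 K; PV = const ⇒ V₂ = 17.9 L, P₂ = 438 kPa.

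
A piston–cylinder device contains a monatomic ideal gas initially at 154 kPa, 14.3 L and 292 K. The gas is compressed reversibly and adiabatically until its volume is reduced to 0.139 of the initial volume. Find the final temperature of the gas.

1090 K

Adiabatic: TV^(γ−1) = const ⇒ T₂ = 292×(7.19)^0.667 = 1090 K; PV^γ = const ⇒ P₂ = 4130 kPa.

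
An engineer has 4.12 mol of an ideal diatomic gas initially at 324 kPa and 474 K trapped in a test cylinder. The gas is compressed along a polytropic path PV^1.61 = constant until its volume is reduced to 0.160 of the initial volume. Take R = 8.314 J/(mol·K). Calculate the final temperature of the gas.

V₁ = nRT₁/P₁ = 4.12×8.314×474/324 = 50.1 L.
Polytropic n=1.61: T₂ = T₁(V₁/V₂)^(n−1) = 474×(6.25)^0.61 = 1450 K; P₂ = P₁(V₁/V₂)^n = 6190 kPa.

1450 K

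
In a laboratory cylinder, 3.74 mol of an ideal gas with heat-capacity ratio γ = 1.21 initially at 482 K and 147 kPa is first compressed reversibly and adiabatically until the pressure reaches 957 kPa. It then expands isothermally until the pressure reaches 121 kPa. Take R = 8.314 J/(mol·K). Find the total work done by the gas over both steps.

15500 J

V₁ = nRT₁/P₁ = 3.74×8.314×482/147 = 102 L.
Step 1 — Adiabatic: T₂/T₁ = (P₂/P₁)^((γ−1)/γ) ⇒ T₂ = 482×(6.51)^0.174 = 667 K; V₂ = 21.7 L.
ΔU = nCvΔT = 3.74×39.6×(667−482) = 27400 J.
Q = 0 for an adiabatic process, so W = −ΔU = -27400 J.
State after step 1: P = 957 kPa, V = 21.7 L, T = 667 K.
Step 2 — Isothermal: T stays 667 K; PV = const ⇒ V₂ = 171 L, P₂ = 121 kPa.
ΔU = 0 (ideal gas, T constant).
W = nRT ln(V₂/V₁) = 3.74×8.314×667×ln(7.91) = 42900 J.
Q = ΔU + W = 42900 J.
Net over both steps: W = 15500 J, Q = 42900 J, ΔU = 27400 J.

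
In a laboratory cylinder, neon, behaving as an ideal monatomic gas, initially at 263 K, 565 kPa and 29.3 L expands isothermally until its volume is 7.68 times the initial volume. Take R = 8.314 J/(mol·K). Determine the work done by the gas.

33700 J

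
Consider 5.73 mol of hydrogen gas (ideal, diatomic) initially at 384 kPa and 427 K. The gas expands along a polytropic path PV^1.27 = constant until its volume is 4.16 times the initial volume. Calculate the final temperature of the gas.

V₁ = nRT₁/P₁ = 5.73×8.314×427/384 = 53.0 L.
Polytropic n=1.27: T₂ = T₁(V₁/V₂)^(n−1) = 427×(0.240)^0.27 = 291 K; P₂ = P₁(V₁/V₂)^n = 62.8 kPa.

291 K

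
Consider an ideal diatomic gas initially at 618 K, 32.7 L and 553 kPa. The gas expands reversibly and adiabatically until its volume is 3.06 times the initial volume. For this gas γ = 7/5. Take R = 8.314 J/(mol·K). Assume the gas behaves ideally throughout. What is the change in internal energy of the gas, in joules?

-16300 J

n = P₁V₁/(RT₁) = 553×32.7/(8.314×618) = 3.52 mol.
Adiabatic: TV^(γ−1) = const ⇒ T₂ = 618×(0.327)^0.400 = 395 K; PV^γ = const ⇒ P₂ = 116 kPa.
For an ideal gas ΔU = nCvΔT with Cv = (5/2)R = 20.8 J/(mol·K).
ΔU = 3.52×20.8×(395−618) = -16300 J.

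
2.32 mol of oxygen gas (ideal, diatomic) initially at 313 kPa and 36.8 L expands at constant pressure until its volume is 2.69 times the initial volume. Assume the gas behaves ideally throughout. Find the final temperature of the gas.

T₁ = P₁V₁/(nR) = 313×36.8/(2.32×8.314) = 597 K.
Isobaric: P stays 313 kPa; V/T = const ⇒ T₂ = 1610 K, V₂ = 99.0 L.

1610 K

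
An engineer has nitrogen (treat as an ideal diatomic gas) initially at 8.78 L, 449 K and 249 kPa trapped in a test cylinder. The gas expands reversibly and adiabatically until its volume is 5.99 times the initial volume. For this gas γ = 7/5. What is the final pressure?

20.3 kPa

Adiabatic: TV^(γ−1) = const ⇒ T₂ = 449×(0.167)^0.400 = 219 K; PV^γ = const ⇒ P₂ = 20.3 kPa.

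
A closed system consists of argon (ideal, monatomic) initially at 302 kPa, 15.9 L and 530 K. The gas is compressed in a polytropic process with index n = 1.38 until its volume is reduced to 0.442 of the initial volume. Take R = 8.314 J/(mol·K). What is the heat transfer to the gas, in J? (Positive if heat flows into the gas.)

n = P₁V₁/(RT₁) = 302×15.9/(8.314×530) = 1.09 mol.
Polytropic n=1.38: T₂ = T₁(V₁/V₂)^(n−1) = 530×(2.26)^0.38 = 723 K; P₂ = P₁(V₁/V₂)^n = 932 kPa.
W = (P₁V₁−P₂V₂)/(n−1) = (302×15.9−932×7.03)/0.38 = -4600 J.
ΔU = nCvΔT = 1.09×12.5×(723−530) = 2620 J.
Q = ΔU + W = -1980 J.

-1980 J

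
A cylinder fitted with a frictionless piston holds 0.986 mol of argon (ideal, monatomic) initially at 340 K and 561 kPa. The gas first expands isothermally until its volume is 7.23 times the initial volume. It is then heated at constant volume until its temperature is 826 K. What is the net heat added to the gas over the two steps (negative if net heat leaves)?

V₁ = nRT₁/P₁ = 0.986×8.314×340/561 = 4.97 L.
Step 1 — Isothermal: T stays 340 K; PV = const ⇒ V₂ = 35.9 L, P₂ = 77.6 kPa.
ΔU = 0 (ideal gas, T constant).
W = nRT ln(V₂/V₁) = 0.986×8.314×340×ln(7.23) = 5510 J.
Q = ΔU + W = 5510 J.
State after step 1: P = 77.6 kPa, V = 35.9 L, T = 340 K.
Step 2 — Isochoric: V stays 35.9 L; P/T = const ⇒ T₂ = 826 K, P₂ = 189 kPa.
W = 0 (no volume change).
ΔU = nCvΔT = 0.986×12.5×(826−340) = 5980 J.
Q = ΔU = 5980 J.
Net over both steps: W = 5510 J, Q = 11500 J, ΔU = 5980 J.

11500 J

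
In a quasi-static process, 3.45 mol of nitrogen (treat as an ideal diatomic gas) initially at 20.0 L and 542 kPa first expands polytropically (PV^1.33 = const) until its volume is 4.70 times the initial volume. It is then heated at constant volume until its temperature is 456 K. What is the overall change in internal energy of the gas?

T₁ = P₁V₁/(nR) = 542×20.0/(3.45×8.314) = 378 K.
Step 1 — Polytropic n=1.33: T₂ = T₁(V₁/V₂)^(n−1) = 378×(0.213)^0.33 = 227 K; P₂ = P₁(V₁/V₂)^n = 69.2 kPa.
W = (P₁V₁−P₂V₂)/(n−1) = (542×20.0−69.2×94.0)/0.33 = 13100 J.
ΔU = nCvΔT = 3.45×20.8×(227−378) = -10800 J.
Q = ΔU + W = 2300 J.
State after step 1: P = 69.2 kPa, V = 94.0 L, T = 227 K.
Step 2 — Isochoric: V stays 94.0 L; P/T = const ⇒ T₂ = 456 K, P₂ = 139 kPa.
W = 0 (no volume change).
ΔU = nCvΔT = 3.45×20.8×(456−227) = 16400 J.
Q = ΔU = 16400 J.
Net over both steps: W = 13100 J, Q = 18700 J, ΔU = 5600 J.

5600 J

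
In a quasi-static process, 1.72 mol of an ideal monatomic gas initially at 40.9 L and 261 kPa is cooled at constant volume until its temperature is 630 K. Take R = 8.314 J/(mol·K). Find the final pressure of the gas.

T₁ = P₁V₁/(nR) = 261×40.9/(1.72×8.314) = 746 K.
Isochoric: V stays 40.9 L; P/T = const ⇒ T₂ = 630 K, P₂ = 220 kPa.

220 kPa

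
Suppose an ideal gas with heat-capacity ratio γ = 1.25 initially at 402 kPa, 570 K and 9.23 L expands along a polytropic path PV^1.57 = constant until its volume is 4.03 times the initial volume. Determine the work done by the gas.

3570 J

n = P₁V₁/(RT₁) = 402×9.23/(8.314×570) = 0.783 mol.
Polytropic n=1.57: T₂ = T₁(V₁/V₂)^(n−1) = 570×(0.248)^0.57 = 258 K; P₂ = P₁(V₁/V₂)^n = 45.1 kPa.
W = (P₁V₁−P₂V₂)/(n−1) = (402×9.23−45.1×37.2)/0.57 = 3570 J.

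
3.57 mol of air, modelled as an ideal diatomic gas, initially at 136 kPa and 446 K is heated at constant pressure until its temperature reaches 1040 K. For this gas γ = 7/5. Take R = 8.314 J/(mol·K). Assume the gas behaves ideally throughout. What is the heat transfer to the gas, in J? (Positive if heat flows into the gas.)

V₁ = nRT₁/P₁ = 3.57×8.314×446/136 = 97.3 L.
Isobaric: P stays 136 kPa; V/T = const ⇒ T₂ = 1040 K, V₂ = 227 L.
W = PΔV = 136×(227−97.3) kPa·L = 17600 J.
ΔU = nCvΔT = 3.57×20.8×(1040−446) = 44100 J.
Q = ΔU + W = nCpΔT = 61700 J.

61700 J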